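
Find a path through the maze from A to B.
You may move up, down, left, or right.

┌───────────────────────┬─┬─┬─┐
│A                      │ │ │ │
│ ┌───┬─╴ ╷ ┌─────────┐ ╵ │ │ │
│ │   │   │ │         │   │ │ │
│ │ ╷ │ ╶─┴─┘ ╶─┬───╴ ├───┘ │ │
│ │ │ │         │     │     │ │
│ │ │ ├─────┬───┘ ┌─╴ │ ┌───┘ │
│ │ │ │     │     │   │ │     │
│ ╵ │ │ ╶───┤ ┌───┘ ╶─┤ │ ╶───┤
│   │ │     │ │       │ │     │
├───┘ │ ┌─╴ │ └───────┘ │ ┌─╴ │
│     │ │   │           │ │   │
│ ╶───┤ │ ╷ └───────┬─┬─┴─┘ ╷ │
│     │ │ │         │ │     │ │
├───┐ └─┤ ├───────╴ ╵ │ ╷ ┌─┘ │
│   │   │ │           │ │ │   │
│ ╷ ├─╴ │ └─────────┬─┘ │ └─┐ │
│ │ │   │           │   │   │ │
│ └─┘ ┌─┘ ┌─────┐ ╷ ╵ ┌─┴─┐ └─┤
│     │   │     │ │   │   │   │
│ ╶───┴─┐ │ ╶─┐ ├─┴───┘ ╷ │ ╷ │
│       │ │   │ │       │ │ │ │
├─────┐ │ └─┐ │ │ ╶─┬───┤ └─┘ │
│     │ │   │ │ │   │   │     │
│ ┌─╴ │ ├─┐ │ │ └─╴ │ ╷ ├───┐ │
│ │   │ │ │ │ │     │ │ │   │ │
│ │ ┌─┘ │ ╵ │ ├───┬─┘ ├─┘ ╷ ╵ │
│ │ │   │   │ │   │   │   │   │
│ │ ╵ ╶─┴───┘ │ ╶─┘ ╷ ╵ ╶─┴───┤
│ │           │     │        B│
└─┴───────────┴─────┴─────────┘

Finding the shortest path through the maze:
Path length: 74 steps
Directions: down → down → down → down → right → up → up → up → right → down → down → down → down → left → left → down → right → right → down → right → down → left → down → left → left → down → right → right → right → down → down → down → left → down → right → right → right → right → up → up → up → up → left → up → right → right → down → down → down → right → right → up → left → up → right → right → right → up → right → down → down → right → right → down → down → left → up → left → down → left → down → right → right → right

Solution:

┌───────────────────────┬─┬─┬─┐
│A                      │ │ │ │
│ ┌───┬─╴ ╷ ┌─────────┐ ╵ │ │ │
│↓│↱ ↓│   │ │         │   │ │ │
│ │ ╷ │ ╶─┴─┘ ╶─┬───╴ ├───┘ │ │
│↓│↑│↓│         │     │     │ │
│ │ │ ├─────┬───┘ ┌─╴ │ ┌───┘ │
│↓│↑│↓│     │     │   │ │     │
│ ╵ │ │ ╶───┤ ┌───┘ ╶─┤ │ ╶───┤
│↳ ↑│↓│     │ │       │ │     │
├───┘ │ ┌─╴ │ └───────┘ │ ┌─╴ │
│↓ ← ↲│ │   │           │ │   │
│ ╶───┤ │ ╷ └───────┬─┬─┴─┘ ╷ │
│↳ → ↓│ │ │         │ │     │ │
├───┐ └─┤ ├───────╴ ╵ │ ╷ ┌─┘ │
│   │↳ ↓│ │           │ │ │   │
│ ╷ ├─╴ │ └─────────┬─┘ │ └─┐ │
│ │ │↓ ↲│           │   │   │ │
│ └─┘ ┌─┘ ┌─────┐ ╷ ╵ ┌─┴─┐ └─┤
│↓ ← ↲│   │↱ → ↓│ │   │↱ ↓│   │
│ ╶───┴─┐ │ ╶─┐ ├─┴───┘ ╷ │ ╷ │
│↳ → → ↓│ │↑ ↰│↓│↱ → → ↑│↓│ │ │
├─────┐ │ └─┐ │ │ ╶─┬───┤ └─┘ │
│     │↓│   │↑│↓│↑ ↰│   │↳ → ↓│
│ ┌─╴ │ ├─┐ │ │ └─╴ │ ╷ ├───┐ │
│ │   │↓│ │ │↑│↳ → ↑│ │ │↓ ↰│↓│
│ │ ┌─┘ │ ╵ │ ├───┬─┘ ├─┘ ╷ ╵ │
│ │ │↓ ↲│   │↑│   │   │↓ ↲│↑ ↲│
│ │ ╵ ╶─┴───┘ │ ╶─┘ ╷ ╵ ╶─┴───┤
│ │  ↳ → → → ↑│     │  ↳ → → B│
└─┴───────────┴─────┴─────────┘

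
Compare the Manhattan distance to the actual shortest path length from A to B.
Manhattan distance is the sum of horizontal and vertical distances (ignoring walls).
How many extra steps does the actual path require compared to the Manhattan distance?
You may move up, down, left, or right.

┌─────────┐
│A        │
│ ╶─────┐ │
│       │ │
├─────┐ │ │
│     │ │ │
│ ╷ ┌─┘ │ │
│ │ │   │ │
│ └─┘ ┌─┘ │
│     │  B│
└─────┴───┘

Manhattan distance: |4 - 0| + |4 - 0| = 8
Actual path length: 8
Extra steps: 8 - 8 = 0

Solution:

┌─────────┐
│A → → → ↓│
│ ╶─────┐ │
│       │↓│
├─────┐ │ │
│     │ │↓│
│ ╷ ┌─┘ │ │
│ │ │   │↓│
│ └─┘ ┌─┘ │
│     │  B│
└─────┴───┘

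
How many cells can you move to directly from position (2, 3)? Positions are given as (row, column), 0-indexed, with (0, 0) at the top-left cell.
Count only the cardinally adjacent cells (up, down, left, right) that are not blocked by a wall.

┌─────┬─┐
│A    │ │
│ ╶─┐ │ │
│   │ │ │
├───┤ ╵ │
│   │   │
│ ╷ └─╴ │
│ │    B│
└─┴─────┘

Checking passable neighbors of (2, 3):
Neighbors: (1, 3), (3, 3), (2, 2)
Count: 3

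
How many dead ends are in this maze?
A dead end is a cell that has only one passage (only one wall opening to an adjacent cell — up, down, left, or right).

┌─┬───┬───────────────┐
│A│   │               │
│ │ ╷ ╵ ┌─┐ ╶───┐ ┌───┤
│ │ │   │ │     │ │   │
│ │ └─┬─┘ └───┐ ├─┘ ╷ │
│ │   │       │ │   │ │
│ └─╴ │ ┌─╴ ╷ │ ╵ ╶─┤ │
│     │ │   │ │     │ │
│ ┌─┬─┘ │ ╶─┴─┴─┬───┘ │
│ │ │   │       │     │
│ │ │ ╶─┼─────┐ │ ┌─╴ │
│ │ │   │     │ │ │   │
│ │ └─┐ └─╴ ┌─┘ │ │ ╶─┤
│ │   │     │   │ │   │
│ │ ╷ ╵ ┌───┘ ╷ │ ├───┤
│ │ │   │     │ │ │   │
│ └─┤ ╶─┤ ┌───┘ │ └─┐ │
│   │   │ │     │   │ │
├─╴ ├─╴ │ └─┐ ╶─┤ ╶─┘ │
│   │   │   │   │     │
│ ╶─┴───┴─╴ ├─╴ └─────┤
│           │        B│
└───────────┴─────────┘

Checking each cell for number of passages:

Dead ends found at positions:
  (0, 0)
  (0, 10)
  (1, 4)
  (1, 8)
  (3, 6)
  (3, 9)
  (4, 1)
  (5, 4)
  (5, 6)
  (6, 10)
  (7, 1)
  (7, 9)
  (8, 5)
  (8, 9)
  (9, 2)
  (10, 6)
  (10, 10)
Total dead ends: 17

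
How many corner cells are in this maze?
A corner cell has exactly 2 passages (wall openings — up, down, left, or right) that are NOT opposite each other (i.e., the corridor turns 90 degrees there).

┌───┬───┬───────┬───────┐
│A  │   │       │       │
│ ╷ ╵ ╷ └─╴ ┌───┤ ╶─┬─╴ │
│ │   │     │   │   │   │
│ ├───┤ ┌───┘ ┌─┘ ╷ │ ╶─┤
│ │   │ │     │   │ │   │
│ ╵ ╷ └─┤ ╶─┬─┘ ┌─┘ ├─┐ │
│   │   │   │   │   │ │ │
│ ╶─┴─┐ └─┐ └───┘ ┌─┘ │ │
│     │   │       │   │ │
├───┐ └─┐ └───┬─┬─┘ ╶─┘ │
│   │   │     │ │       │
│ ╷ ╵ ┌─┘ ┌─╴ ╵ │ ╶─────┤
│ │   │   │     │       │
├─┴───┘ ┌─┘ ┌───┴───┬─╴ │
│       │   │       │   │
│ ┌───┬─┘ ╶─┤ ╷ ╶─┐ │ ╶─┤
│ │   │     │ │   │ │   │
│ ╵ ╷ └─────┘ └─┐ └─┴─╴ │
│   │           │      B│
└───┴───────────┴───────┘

Counting corner cells (2 non-opposite passages):
Total corners: 69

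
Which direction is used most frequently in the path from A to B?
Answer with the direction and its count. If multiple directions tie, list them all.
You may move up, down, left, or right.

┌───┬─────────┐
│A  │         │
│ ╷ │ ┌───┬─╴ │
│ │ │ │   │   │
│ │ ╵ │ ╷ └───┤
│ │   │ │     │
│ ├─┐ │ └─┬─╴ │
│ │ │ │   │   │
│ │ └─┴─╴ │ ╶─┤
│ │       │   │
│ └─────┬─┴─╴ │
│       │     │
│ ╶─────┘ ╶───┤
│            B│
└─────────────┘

Directions: down, down, down, down, down, down, right, right, right, right, right, right
Counts: {'down': 6, 'right': 6}
Most common: down and right (tied at 6 times each)

Solution:

┌───┬─────────┐
│A  │         │
│ ╷ │ ┌───┬─╴ │
│↓│ │ │   │   │
│ │ ╵ │ ╷ └───┤
│↓│   │ │     │
│ ├─┐ │ └─┬─╴ │
│↓│ │ │   │   │
│ │ └─┴─╴ │ ╶─┤
│↓│       │   │
│ └─────┬─┴─╴ │
│↓      │     │
│ ╶─────┘ ╶───┤
│↳ → → → → → B│
└─────────────┘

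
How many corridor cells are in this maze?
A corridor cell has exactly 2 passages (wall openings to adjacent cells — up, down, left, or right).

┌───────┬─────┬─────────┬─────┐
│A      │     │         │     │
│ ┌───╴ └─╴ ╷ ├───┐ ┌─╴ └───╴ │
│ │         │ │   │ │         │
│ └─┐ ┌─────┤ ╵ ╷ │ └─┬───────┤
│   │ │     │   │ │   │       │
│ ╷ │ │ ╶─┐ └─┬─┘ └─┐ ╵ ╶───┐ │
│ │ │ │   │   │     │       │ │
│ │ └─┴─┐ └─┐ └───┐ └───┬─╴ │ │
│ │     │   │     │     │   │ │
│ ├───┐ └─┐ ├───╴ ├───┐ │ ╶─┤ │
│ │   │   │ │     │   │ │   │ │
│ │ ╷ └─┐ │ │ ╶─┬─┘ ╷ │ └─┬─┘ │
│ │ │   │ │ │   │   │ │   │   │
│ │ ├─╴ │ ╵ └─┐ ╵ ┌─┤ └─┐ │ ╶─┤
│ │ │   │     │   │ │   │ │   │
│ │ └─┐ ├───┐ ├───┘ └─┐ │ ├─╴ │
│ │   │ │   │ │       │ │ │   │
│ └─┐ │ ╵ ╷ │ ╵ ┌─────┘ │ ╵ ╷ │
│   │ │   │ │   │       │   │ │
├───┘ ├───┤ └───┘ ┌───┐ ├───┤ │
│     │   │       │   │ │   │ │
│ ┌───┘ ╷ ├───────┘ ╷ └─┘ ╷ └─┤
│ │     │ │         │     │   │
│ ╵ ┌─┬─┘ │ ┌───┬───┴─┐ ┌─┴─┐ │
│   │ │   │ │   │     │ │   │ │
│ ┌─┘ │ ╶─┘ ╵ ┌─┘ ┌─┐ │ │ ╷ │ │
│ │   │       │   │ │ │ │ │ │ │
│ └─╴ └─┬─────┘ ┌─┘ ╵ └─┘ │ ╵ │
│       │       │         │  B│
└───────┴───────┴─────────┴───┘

Counting cells with exactly 2 passages:
Total corridor cells: 183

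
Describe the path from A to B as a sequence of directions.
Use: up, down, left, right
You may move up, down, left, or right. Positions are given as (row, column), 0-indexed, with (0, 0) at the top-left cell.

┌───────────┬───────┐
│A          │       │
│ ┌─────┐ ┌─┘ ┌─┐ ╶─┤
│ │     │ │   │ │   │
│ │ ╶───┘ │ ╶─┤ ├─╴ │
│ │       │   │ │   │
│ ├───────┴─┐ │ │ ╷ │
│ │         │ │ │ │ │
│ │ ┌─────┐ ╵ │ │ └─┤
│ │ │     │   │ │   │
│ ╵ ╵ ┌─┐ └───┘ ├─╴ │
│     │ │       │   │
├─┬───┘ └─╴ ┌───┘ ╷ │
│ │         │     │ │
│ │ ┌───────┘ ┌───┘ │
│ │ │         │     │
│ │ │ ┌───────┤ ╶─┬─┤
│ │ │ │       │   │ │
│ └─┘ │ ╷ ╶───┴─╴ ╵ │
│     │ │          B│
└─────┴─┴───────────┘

Finding the path and converting it to directions:
Path through cells: (0,0) → (1,0) → (2,0) → (3,0) → (4,0) → (5,0) → (5,1) → (4,1) → (3,1) → (3,2) → (3,3) → (3,4) → (3,5) → (4,5) → (4,6) → (3,6) → (2,6) → (2,5) → (1,5) → (1,6) → (0,6) → (0,7) → (0,8) → (1,8) → (1,9) → (2,9) → (2,8) → (3,8) → (4,8) → (4,9) → (5,9) → (6,9) → (7,9) → (7,8) → (7,7) → (8,7) → (8,8) → (9,8) → (9,9)
Directions: down, down, down, down, down, right, up, up, right, right, right, right, down, right, up, up, left, up, right, up, right, right, down, right, down, left, down, down, right, down, down, down, left, left, down, right, down, right

Solution:

┌───────────┬───────┐
│A          │↱ → ↓  │
│ ┌─────┐ ┌─┘ ┌─┐ ╶─┤
│↓│     │ │↱ ↑│ │↳ ↓│
│ │ ╶───┘ │ ╶─┤ ├─╴ │
│↓│       │↑ ↰│ │↓ ↲│
│ ├───────┴─┐ │ │ ╷ │
│↓│↱ → → → ↓│↑│ │↓│ │
│ │ ┌─────┐ ╵ │ │ └─┤
│↓│↑│     │↳ ↑│ │↳ ↓│
│ ╵ ╵ ┌─┐ └───┘ ├─╴ │
│↳ ↑  │ │       │  ↓│
├─┬───┘ └─╴ ┌───┘ ╷ │
│ │         │     │↓│
│ │ ┌───────┘ ┌───┘ │
│ │ │         │↓ ← ↲│
│ │ │ ┌───────┤ ╶─┬─┤
│ │ │ │       │↳ ↓│ │
│ └─┘ │ ╷ ╶───┴─╴ ╵ │
│     │ │        ↳ B│
└─────┴─┴───────────┘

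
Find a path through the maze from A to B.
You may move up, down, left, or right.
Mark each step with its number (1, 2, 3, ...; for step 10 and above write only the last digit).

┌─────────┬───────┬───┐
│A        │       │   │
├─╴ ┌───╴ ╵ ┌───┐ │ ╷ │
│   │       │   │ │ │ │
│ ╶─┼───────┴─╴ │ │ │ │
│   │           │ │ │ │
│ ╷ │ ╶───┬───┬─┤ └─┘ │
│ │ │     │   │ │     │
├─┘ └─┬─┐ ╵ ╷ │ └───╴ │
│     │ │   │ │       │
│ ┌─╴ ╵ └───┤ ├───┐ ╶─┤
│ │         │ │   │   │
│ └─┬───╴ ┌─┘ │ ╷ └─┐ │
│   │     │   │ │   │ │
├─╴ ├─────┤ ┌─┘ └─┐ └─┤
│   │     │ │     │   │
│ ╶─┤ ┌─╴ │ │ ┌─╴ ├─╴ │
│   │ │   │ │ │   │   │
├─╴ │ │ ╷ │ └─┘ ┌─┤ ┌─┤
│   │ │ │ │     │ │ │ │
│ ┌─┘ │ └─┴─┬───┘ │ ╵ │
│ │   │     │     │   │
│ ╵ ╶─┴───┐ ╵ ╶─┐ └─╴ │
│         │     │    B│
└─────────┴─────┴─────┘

Finding the shortest path through the maze:
Path length: 41 steps
Directions: right → down → left → down → right → down → down → left → down → down → right → down → left → down → right → down → left → down → down → right → up → right → up → up → up → right → right → down → left → down → down → right → right → down → right → up → right → right → down → right → right

Solution:

┌─────────┬───────┬───┐
│A 1      │       │   │
├─╴ ┌───╴ ╵ ┌───┐ │ ╷ │
│3 2│       │   │ │ │ │
│ ╶─┼───────┴─╴ │ │ │ │
│4 5│           │ │ │ │
│ ╷ │ ╶───┬───┬─┤ └─┘ │
│ │6│     │   │ │     │
├─┘ └─┬─┐ ╵ ╷ │ └───╴ │
│8 7  │ │   │ │       │
│ ┌─╴ ╵ └───┤ ├───┐ ╶─┤
│9│         │ │   │   │
│ └─┬───╴ ┌─┘ │ ╷ └─┐ │
│0 1│     │   │ │   │ │
├─╴ ├─────┤ ┌─┘ └─┐ └─┤
│3 2│5 6 7│ │     │   │
│ ╶─┤ ┌─╴ │ │ ┌─╴ ├─╴ │
│4 5│4│9 8│ │ │   │   │
├─╴ │ │ ╷ │ └─┘ ┌─┤ ┌─┤
│7 6│3│0│ │     │ │ │ │
│ ┌─┘ │ └─┴─┬───┘ │ ╵ │
│8│1 2│1 2 3│6 7 8│   │
│ ╵ ╶─┴───┐ ╵ ╶─┐ └─╴ │
│9 0      │4 5  │9 0 B│
└─────────┴─────┴─────┘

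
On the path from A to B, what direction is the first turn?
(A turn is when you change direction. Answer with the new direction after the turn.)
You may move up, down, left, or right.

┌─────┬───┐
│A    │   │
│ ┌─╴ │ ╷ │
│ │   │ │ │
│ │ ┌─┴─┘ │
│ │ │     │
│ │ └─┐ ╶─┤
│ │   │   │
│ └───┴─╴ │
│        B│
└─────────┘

Directions: down, down, down, down, right, right, right, right
First turn direction: right

Solution:

┌─────┬───┐
│A    │   │
│ ┌─╴ │ ╷ │
│↓│   │ │ │
│ │ ┌─┴─┘ │
│↓│ │     │
│ │ └─┐ ╶─┤
│↓│   │   │
│ └───┴─╴ │
│↳ → → → B│
└─────────┘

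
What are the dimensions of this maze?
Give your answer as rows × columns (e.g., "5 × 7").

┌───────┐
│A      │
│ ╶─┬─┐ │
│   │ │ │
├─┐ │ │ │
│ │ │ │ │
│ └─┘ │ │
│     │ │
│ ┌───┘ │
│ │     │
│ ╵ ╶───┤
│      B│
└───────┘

Counting the maze dimensions:
Rows (vertical): 6
Columns (horizontal): 4
Dimensions: 6 × 4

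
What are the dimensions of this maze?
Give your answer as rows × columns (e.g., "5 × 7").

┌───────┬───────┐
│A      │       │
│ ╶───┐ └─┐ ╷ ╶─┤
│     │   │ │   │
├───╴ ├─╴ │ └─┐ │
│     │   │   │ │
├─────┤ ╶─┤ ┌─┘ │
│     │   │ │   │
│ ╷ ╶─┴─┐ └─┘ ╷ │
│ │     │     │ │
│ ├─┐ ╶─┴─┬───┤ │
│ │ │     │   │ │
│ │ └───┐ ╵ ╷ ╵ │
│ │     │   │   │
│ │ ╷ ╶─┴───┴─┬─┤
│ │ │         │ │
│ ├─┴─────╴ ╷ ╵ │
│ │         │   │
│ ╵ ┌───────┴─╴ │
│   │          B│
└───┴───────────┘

Counting the maze dimensions:
Rows (vertical): 10
Columns (horizontal): 8
Dimensions: 10 × 8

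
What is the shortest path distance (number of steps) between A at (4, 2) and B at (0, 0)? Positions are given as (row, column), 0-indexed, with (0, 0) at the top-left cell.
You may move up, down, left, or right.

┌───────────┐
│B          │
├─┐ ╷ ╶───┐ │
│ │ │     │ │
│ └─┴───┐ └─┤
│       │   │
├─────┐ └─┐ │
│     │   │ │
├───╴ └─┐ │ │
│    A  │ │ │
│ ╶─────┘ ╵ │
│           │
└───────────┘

Finding path from (4, 2) to (0, 0):
Path: (4,2) → (4,1) → (4,0) → (5,0) → (5,1) → (5,2) → (5,3) → (5,4) → (5,5) → (4,5) → (3,5) → (2,5) → (2,4) → (1,4) → (1,3) → (1,2) → (0,2) → (0,1) → (0,0)
Distance: 18 steps

Solution:

┌───────────┐
│B ← ↰      │
├─┐ ╷ ╶───┐ │
│ │ │↑ ← ↰│ │
│ └─┴───┐ └─┤
│       │↑ ↰│
├─────┐ └─┐ │
│     │   │↑│
├───╴ └─┐ │ │
│↓ ← A  │ │↑│
│ ╶─────┘ ╵ │
│↳ → → → → ↑│
└───────────┘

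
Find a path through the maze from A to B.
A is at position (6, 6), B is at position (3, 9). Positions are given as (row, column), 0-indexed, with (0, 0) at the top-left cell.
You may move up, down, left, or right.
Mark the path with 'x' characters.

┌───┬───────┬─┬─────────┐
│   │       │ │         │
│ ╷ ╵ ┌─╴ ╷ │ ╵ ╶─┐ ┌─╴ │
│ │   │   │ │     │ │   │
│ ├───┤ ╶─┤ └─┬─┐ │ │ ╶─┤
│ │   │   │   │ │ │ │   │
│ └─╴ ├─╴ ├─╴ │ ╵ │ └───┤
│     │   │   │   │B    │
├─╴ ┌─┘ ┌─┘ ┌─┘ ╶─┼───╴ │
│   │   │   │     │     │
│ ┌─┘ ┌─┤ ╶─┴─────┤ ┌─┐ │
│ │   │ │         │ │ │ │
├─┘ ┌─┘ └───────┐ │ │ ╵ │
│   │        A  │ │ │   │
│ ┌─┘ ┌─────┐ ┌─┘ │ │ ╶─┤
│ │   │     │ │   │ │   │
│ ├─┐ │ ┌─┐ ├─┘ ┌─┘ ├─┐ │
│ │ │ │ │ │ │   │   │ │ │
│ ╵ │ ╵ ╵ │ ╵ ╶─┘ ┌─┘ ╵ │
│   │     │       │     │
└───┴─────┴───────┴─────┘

Finding the shortest path from (6, 6) to (3, 9):
Path length: 28 steps
Directions: left → left → left → left → down → down → down → right → up → up → right → right → down → down → right → right → right → up → right → up → up → up → up → right → right → up → left → left

Solution:

┌───┬───────┬─┬─────────┐
│   │       │ │         │
│ ╷ ╵ ┌─╴ ╷ │ ╵ ╶─┐ ┌─╴ │
│ │   │   │ │     │ │   │
│ ├───┤ ╶─┤ └─┬─┐ │ │ ╶─┤
│ │   │   │   │ │ │ │   │
│ └─╴ ├─╴ ├─╴ │ ╵ │ └───┤
│     │   │   │   │B x x│
├─╴ ┌─┘ ┌─┘ ┌─┘ ╶─┼───╴ │
│   │   │   │     │x x x│
│ ┌─┘ ┌─┤ ╶─┴─────┤ ┌─┐ │
│ │   │ │         │x│ │ │
├─┘ ┌─┘ └───────┐ │ │ ╵ │
│   │x x x x A  │ │x│   │
│ ┌─┘ ┌─────┐ ┌─┘ │ │ ╶─┤
│ │  x│x x x│ │   │x│   │
│ ├─┐ │ ┌─┐ ├─┘ ┌─┘ ├─┐ │
│ │ │x│x│ │x│   │x x│ │ │
│ ╵ │ ╵ ╵ │ ╵ ╶─┘ ┌─┘ ╵ │
│   │x x  │x x x x│     │
└───┴─────┴───────┴─────┘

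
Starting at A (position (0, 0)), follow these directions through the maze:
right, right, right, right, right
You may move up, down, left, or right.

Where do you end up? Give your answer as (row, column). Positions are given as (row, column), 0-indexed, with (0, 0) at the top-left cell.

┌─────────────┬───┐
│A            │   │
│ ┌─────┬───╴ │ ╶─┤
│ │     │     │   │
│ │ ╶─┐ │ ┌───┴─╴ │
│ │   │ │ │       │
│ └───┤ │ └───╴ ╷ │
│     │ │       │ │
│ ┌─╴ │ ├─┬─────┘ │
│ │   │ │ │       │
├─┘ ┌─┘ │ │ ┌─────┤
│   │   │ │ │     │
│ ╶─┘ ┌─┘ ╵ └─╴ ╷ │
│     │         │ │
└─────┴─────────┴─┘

Following directions step by step:
Start: (0, 0)
  right: (0, 0) → (0, 1)
  right: (0, 1) → (0, 2)
  right: (0, 2) → (0, 3)
  right: (0, 3) → (0, 4)
  right: (0, 4) → (0, 5)
Final position: (0, 5)

Path taken:

┌─────────────┬───┐
│A → → → → B  │   │
│ ┌─────┬───╴ │ ╶─┤
│ │     │     │   │
│ │ ╶─┐ │ ┌───┴─╴ │
│ │   │ │ │       │
│ └───┤ │ └───╴ ╷ │
│     │ │       │ │
│ ┌─╴ │ ├─┬─────┘ │
│ │   │ │ │       │
├─┘ ┌─┘ │ │ ┌─────┤
│   │   │ │ │     │
│ ╶─┘ ┌─┘ ╵ └─╴ ╷ │
│     │         │ │
└─────┴─────────┴─┘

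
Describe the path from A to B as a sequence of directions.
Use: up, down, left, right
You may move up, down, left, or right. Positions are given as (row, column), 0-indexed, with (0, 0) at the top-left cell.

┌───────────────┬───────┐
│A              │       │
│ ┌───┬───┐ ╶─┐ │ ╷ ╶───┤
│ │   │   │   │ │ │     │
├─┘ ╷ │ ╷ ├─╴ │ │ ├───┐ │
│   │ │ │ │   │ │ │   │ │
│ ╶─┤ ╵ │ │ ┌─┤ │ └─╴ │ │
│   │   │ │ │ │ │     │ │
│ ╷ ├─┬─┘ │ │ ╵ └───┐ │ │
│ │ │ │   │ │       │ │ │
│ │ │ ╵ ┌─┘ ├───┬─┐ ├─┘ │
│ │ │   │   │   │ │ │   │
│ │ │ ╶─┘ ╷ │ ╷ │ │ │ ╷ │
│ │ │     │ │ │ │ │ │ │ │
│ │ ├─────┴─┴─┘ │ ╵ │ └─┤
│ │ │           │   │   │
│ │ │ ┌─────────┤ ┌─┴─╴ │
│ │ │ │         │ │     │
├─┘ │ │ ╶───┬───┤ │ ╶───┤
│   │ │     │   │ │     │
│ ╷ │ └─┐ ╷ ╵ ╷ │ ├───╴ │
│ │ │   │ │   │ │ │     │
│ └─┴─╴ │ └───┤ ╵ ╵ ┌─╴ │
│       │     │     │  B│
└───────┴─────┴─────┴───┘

Finding the path and converting it to directions:
Path through cells: (0,0) → (0,1) → (0,2) → (0,3) → (0,4) → (0,5) → (0,6) → (0,7) → (1,7) → (2,7) → (3,7) → (4,7) → (4,8) → (4,9) → (5,9) → (6,9) → (7,9) → (7,8) → (8,8) → (9,8) → (10,8) → (11,8) → (11,9) → (10,9) → (10,10) → (10,11) → (11,11)
Directions: right, right, right, right, right, right, right, down, down, down, down, right, right, down, down, down, left, down, down, down, down, right, up, right, right, down

Solution:

┌───────────────┬───────┐
│A → → → → → → ↓│       │
│ ┌───┬───┐ ╶─┐ │ ╷ ╶───┤
│ │   │   │   │↓│ │     │
├─┘ ╷ │ ╷ ├─╴ │ │ ├───┐ │
│   │ │ │ │   │↓│ │   │ │
│ ╶─┤ ╵ │ │ ┌─┤ │ └─╴ │ │
│   │   │ │ │ │↓│     │ │
│ ╷ ├─┬─┘ │ │ ╵ └───┐ │ │
│ │ │ │   │ │  ↳ → ↓│ │ │
│ │ │ ╵ ┌─┘ ├───┬─┐ ├─┘ │
│ │ │   │   │   │ │↓│   │
│ │ │ ╶─┘ ╷ │ ╷ │ │ │ ╷ │
│ │ │     │ │ │ │ │↓│ │ │
│ │ ├─────┴─┴─┘ │ ╵ │ └─┤
│ │ │           │↓ ↲│   │
│ │ │ ┌─────────┤ ┌─┴─╴ │
│ │ │ │         │↓│     │
├─┘ │ │ ╶───┬───┤ │ ╶───┤
│   │ │     │   │↓│     │
│ ╷ │ └─┐ ╷ ╵ ╷ │ ├───╴ │
│ │ │   │ │   │ │↓│↱ → ↓│
│ └─┴─╴ │ └───┤ ╵ ╵ ┌─╴ │
│       │     │  ↳ ↑│  B│
└───────┴─────┴─────┴───┘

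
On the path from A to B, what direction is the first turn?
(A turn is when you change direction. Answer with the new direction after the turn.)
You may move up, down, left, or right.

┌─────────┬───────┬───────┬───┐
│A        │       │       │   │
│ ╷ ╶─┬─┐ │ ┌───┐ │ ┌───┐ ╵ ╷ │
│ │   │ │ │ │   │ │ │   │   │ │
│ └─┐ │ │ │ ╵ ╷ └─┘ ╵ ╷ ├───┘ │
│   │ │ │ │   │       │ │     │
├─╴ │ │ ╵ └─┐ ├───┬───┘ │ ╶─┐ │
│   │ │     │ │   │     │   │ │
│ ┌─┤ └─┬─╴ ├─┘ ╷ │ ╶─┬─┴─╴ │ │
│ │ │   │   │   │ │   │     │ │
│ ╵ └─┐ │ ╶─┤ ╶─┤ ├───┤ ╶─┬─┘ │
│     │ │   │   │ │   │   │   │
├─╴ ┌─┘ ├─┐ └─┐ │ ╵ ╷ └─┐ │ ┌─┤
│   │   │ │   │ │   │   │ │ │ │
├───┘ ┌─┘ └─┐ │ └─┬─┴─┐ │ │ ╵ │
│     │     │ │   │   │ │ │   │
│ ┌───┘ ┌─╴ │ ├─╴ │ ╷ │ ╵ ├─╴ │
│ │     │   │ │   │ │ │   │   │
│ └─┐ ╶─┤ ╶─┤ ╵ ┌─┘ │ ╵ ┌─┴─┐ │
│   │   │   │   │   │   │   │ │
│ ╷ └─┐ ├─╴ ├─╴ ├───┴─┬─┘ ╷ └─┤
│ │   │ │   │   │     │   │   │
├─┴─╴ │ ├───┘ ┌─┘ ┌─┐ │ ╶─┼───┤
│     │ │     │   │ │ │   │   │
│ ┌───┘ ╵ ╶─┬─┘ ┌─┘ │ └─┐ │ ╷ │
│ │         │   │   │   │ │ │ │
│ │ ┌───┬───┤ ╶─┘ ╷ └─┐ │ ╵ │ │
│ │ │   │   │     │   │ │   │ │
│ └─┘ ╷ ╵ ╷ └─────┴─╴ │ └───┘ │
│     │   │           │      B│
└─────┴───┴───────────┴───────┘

Directions: right, down, right, down, down, down, right, down, down, left, down, left, left, down, down, right, down, right, down, left, left, down, down, down, right, right, up, right, down, right, up, right, down, right, right, right, right, right, up, left, up, left, down, left, left, up, right, up, right, up, right, right, down, down, right, down, down, right, right, right
First turn direction: down

Solution:

┌─────────┬───────┬───────┬───┐
│A ↓      │       │       │   │
│ ╷ ╶─┬─┐ │ ┌───┐ │ ┌───┐ ╵ ╷ │
│ │↳ ↓│ │ │ │   │ │ │   │   │ │
│ └─┐ │ │ │ ╵ ╷ └─┘ ╵ ╷ ├───┘ │
│   │↓│ │ │   │       │ │     │
├─╴ │ │ ╵ └─┐ ├───┬───┘ │ ╶─┐ │
│   │↓│     │ │   │     │   │ │
│ ┌─┤ └─┬─╴ ├─┘ ╷ │ ╶─┬─┴─╴ │ │
│ │ │↳ ↓│   │   │ │   │     │ │
│ ╵ └─┐ │ ╶─┤ ╶─┤ ├───┤ ╶─┬─┘ │
│     │↓│   │   │ │   │   │   │
├─╴ ┌─┘ ├─┐ └─┐ │ ╵ ╷ └─┐ │ ┌─┤
│   │↓ ↲│ │   │ │   │   │ │ │ │
├───┘ ┌─┘ └─┐ │ └─┬─┴─┐ │ │ ╵ │
│↓ ← ↲│     │ │   │   │ │ │   │
│ ┌───┘ ┌─╴ │ ├─╴ │ ╷ │ ╵ ├─╴ │
│↓│     │   │ │   │ │ │   │   │
│ └─┐ ╶─┤ ╶─┤ ╵ ┌─┘ │ ╵ ┌─┴─┐ │
│↳ ↓│   │   │   │   │   │   │ │
│ ╷ └─┐ ├─╴ ├─╴ ├───┴─┬─┘ ╷ └─┤
│ │↳ ↓│ │   │   │↱ → ↓│   │   │
├─┴─╴ │ ├───┘ ┌─┘ ┌─┐ │ ╶─┼───┤
│↓ ← ↲│ │     │↱ ↑│ │↓│   │   │
│ ┌───┘ ╵ ╶─┬─┘ ┌─┘ │ └─┐ │ ╷ │
│↓│         │↱ ↑│↓ ↰│↳ ↓│ │ │ │
│ │ ┌───┬───┤ ╶─┘ ╷ └─┐ │ ╵ │ │
│↓│ │↱ ↓│↱ ↓│↑ ← ↲│↑ ↰│↓│   │ │
│ └─┘ ╷ ╵ ╷ └─────┴─╴ │ └───┘ │
│↳ → ↑│↳ ↑│↳ → → → → ↑│↳ → → B│
└─────┴───┴───────────┴───────┘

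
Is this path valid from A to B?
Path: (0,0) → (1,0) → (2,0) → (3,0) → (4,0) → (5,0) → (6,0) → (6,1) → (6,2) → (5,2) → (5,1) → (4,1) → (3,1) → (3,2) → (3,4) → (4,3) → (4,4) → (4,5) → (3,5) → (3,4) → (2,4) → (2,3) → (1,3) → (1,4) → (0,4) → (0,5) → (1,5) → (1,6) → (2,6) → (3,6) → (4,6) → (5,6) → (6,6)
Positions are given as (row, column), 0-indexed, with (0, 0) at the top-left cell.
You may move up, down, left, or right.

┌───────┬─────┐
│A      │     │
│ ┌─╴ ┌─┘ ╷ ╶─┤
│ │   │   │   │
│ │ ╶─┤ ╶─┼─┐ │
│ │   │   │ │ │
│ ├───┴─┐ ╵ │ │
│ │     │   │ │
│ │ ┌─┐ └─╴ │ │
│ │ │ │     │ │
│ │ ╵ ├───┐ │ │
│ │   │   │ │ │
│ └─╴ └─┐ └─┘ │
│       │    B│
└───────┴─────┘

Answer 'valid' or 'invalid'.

Checking path validity:
Result: Invalid move at step 14: cannot move from (3, 2) to (3, 4).

invalid

Correct solution:

┌───────┬─────┐
│A      │↱ ↓  │
│ ┌─╴ ┌─┘ ╷ ╶─┤
│↓│   │↱ ↑│↳ ↓│
│ │ ╶─┤ ╶─┼─┐ │
│↓│   │↑ ↰│ │↓│
│ ├───┴─┐ ╵ │ │
│↓│↱ → ↓│↑ ↰│↓│
│ │ ┌─┐ └─╴ │ │
│↓│↑│ │↳ → ↑│↓│
│ │ ╵ ├───┐ │ │
│↓│↑ ↰│   │ │↓│
│ └─╴ └─┐ └─┘ │
│↳ → ↑  │    B│
└───────┴─────┘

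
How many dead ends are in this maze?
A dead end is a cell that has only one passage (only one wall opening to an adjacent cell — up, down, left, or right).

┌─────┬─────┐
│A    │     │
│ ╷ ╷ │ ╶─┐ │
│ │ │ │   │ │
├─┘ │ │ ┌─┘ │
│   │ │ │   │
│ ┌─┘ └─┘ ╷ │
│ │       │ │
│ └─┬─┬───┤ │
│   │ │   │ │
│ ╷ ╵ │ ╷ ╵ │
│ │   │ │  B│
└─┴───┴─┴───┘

Checking each cell for number of passages:

Dead ends found at positions:
  (1, 0)
  (1, 4)
  (2, 3)
  (3, 1)
  (4, 2)
  (5, 0)
  (5, 3)
Total dead ends: 7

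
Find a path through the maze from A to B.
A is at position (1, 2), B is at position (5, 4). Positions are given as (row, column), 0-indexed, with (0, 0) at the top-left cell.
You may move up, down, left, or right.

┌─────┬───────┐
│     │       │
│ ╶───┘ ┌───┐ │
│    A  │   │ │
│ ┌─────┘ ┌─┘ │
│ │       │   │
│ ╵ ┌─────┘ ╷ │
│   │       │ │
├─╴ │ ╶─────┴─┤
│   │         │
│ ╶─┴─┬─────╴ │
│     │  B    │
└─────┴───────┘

Finding the shortest path from (1, 2) to (5, 4):
Path length: 20 steps
Directions: right → up → right → right → right → down → down → left → down → left → left → left → down → right → right → right → right → down → left → left

Solution:

┌─────┬───────┐
│     │↱ → → ↓│
│ ╶───┘ ┌───┐ │
│    A ↑│   │↓│
│ ┌─────┘ ┌─┘ │
│ │       │↓ ↲│
│ ╵ ┌─────┘ ╷ │
│   │↓ ← ← ↲│ │
├─╴ │ ╶─────┴─┤
│   │↳ → → → ↓│
│ ╶─┴─┬─────╴ │
│     │  B ← ↲│
└─────┴───────┘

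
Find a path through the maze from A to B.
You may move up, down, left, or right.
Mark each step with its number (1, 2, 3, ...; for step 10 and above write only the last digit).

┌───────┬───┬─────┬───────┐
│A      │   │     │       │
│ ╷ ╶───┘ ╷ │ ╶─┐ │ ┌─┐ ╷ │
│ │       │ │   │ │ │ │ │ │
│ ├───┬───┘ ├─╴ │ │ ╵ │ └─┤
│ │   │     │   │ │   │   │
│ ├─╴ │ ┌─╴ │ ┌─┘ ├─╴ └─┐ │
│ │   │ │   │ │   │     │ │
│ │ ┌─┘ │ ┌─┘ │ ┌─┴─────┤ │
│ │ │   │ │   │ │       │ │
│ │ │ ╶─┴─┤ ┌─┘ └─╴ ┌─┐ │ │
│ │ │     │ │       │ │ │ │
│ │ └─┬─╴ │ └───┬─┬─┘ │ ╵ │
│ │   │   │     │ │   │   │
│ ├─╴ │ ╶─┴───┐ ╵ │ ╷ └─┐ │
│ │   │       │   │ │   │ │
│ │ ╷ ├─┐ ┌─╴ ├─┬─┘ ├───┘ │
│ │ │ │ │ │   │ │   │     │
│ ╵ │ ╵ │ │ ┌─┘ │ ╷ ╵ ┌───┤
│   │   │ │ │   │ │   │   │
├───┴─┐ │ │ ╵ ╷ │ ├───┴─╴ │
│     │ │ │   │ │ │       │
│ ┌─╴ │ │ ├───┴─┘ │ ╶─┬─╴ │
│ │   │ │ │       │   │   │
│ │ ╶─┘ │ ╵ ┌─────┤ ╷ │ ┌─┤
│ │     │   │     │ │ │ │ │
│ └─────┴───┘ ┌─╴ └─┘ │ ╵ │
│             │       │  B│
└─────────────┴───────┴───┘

Finding the shortest path through the maze:
Path length: 53 steps
Directions: down → down → down → down → down → down → down → down → down → right → up → up → right → down → down → right → down → down → down → left → left → up → right → up → left → left → down → down → down → right → right → right → right → right → right → up → right → right → down → right → right → up → up → left → up → right → right → right → down → left → down → down → right

Solution:

┌───────┬───┬─────┬───────┐
│A      │   │     │       │
│ ╷ ╶───┘ ╷ │ ╶─┐ │ ┌─┐ ╷ │
│1│       │ │   │ │ │ │ │ │
│ ├───┬───┘ ├─╴ │ │ ╵ │ └─┤
│2│   │     │   │ │   │   │
│ ├─╴ │ ┌─╴ │ ┌─┘ ├─╴ └─┐ │
│3│   │ │   │ │   │     │ │
│ │ ┌─┘ │ ┌─┘ │ ┌─┴─────┤ │
│4│ │   │ │   │ │       │ │
│ │ │ ╶─┴─┤ ┌─┘ └─╴ ┌─┐ │ │
│5│ │     │ │       │ │ │ │
│ │ └─┬─╴ │ └───┬─┬─┘ │ ╵ │
│6│   │   │     │ │   │   │
│ ├─╴ │ ╶─┴───┐ ╵ │ ╷ └─┐ │
│7│2 3│       │   │ │   │ │
│ │ ╷ ├─┐ ┌─╴ ├─┬─┘ ├───┘ │
│8│1│4│ │ │   │ │   │     │
│ ╵ │ ╵ │ │ ┌─┘ │ ╷ ╵ ┌───┤
│9 0│5 6│ │ │   │ │   │   │
├───┴─┐ │ │ ╵ ╷ │ ├───┴─╴ │
│6 5 4│7│ │   │ │ │5 6 7 8│
│ ┌─╴ │ │ ├───┴─┘ │ ╶─┬─╴ │
│7│2 3│8│ │       │4 3│0 9│
│ │ ╶─┘ │ ╵ ┌─────┤ ╷ │ ┌─┤
│8│1 0 9│   │6 7 8│ │2│1│ │
│ └─────┴───┘ ┌─╴ └─┘ │ ╵ │
│9 0 1 2 3 4 5│  9 0 1│2 B│
└─────────────┴───────┴───┘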